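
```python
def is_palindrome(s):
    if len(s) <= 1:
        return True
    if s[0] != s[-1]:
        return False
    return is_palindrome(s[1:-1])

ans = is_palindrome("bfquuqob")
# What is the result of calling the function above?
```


is_palindrome("bfquuqob")
"bfquuqob": s[0]='b' == s[-1]='b' -> is_palindrome("fquuqo")
"fquuqo": s[0]='f' != s[-1]='o' -> False
= False


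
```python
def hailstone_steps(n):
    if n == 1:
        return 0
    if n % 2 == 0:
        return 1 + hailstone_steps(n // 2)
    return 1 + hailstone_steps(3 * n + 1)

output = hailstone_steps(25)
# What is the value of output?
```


hailstone_steps(25)
25 is odd -> 3*25+1 = 76 -> hailstone_steps(76)
76 is even -> hailstone_steps(38)
38 is even -> hailstone_steps(19)
19 is odd -> 3*19+1 = 58 -> hailstone_steps(58)
58 is even -> hailstone_steps(29)
29 is odd -> 3*29+1 = 88 -> hailstone_steps(88)
88 is even -> hailstone_steps(44)
44 is even -> hailstone_steps(22)
22 is even -> hailstone_steps(11)
11 is odd -> 3*11+1 = 34 -> hailstone_steps(34)
34 is even -> hailstone_steps(17)
17 is odd -> 3*17+1 = 52 -> hailstone_steps(52)
52 is even -> hailstone_steps(26)
26 is even -> hailstone_steps(13)
13 is odd -> 3*13+1 = 40 -> hailstone_steps(40)
40 is even -> hailstone_steps(20)
20 is even -> hailstone_steps(10)
10 is even -> hailstone_steps(5)
5 is odd -> 3*5+1 = 16 -> hailstone_steps(16)
16 is even -> hailstone_steps(8)
8 is even -> hailstone_steps(4)
4 is even -> hailstone_steps(2)
2 is even -> hailstone_steps(1)
Reached 1 after 23 steps
= 23


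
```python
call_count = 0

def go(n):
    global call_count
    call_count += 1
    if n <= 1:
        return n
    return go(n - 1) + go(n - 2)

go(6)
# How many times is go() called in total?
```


go(6) calls go(5) and go(4); each non-base call branches into two more.
Let C(k) = total number of calls made by go(k), including the call to go(k) itself.
Base cases: C(0) = 1, C(1) = 1
Recurrence: C(k) = 1 + C(k-1) + C(k-2)
  C(2) = 1 + C(1) + C(0) = 1 + 1 + 1 = 3
  C(3) = 1 + C(2) + C(1) = 1 + 3 + 1 = 5
  C(4) = 1 + C(3) + C(2) = 1 + 5 + 3 = 9
  C(5) = 1 + C(4) + C(3) = 1 + 9 + 5 = 15
  C(6) = 1 + C(5) + C(4) = 1 + 15 + 9 = 25
Total calls = C(6) = 25


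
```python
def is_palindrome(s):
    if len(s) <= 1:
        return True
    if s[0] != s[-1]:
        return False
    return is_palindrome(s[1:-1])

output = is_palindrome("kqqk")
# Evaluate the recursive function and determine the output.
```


is_palindrome("kqqk")
"kqqk": s[0]='k' == s[-1]='k' -> is_palindrome("qq")
"qq": s[0]='q' == s[-1]='q' -> is_palindrome("")
"": len <= 1 -> True
= True


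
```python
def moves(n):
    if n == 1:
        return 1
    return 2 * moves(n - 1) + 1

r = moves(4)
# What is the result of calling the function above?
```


moves(4)
= 2 * moves(3) + 1
= 2 * (2 * moves(2) + 1) + 1
= 2 * (2 * (2 * moves(1) + 1) + 1) + 1
Now compute bottom-up:
moves(1) = 1
moves(2) = 2 * 1 + 1 = 3
moves(3) = 2 * 3 + 1 = 7
moves(4) = 2 * 7 + 1 = 15
= 15


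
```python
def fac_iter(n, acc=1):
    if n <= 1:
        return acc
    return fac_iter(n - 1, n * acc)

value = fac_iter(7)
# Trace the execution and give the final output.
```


fac_iter(7, 1)
= fac_iter(6, 7 * 1) = fac_iter(6, 7)
= fac_iter(5, 6 * 7) = fac_iter(5, 42)
= fac_iter(4, 5 * 42) = fac_iter(4, 210)
= fac_iter(3, 4 * 210) = fac_iter(3, 840)
= fac_iter(2, 3 * 840) = fac_iter(2, 2520)
= fac_iter(1, 2 * 2520) = fac_iter(1, 5040)
n <= 1, return acc = 5040


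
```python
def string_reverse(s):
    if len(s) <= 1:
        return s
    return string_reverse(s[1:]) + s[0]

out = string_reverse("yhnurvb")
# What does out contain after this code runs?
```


string_reverse("yhnurvb")
= string_reverse("hnurvb") + "y"
= string_reverse("nurvb") + "h" + "y"
= string_reverse("urvb") + "n" + "h" + "y"
= string_reverse("rvb") + "u" + "n" + "h" + "y"
= string_reverse("vb") + "r" + "u" + "n" + "h" + "y"
= string_reverse("b") + "v" + "r" + "u" + "n" + "h" + "y"
= "b" + "v" + "r" + "u" + "n" + "h" + "y"
= "bvrunhy"


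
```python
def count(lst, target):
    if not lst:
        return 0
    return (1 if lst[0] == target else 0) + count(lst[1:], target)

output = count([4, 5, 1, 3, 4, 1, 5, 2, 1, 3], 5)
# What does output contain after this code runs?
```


count([4, 5, 1, 3, 4, 1, 5, 2, 1, 3], 5)
lst[0]=4 != 5: 0 + count([5, 1, 3, 4, 1, 5, 2, 1, 3], 5)
lst[0]=5 == 5: 1 + count([1, 3, 4, 1, 5, 2, 1, 3], 5)
lst[0]=1 != 5: 0 + count([3, 4, 1, 5, 2, 1, 3], 5)
lst[0]=3 != 5: 0 + count([4, 1, 5, 2, 1, 3], 5)
lst[0]=4 != 5: 0 + count([1, 5, 2, 1, 3], 5)
lst[0]=1 != 5: 0 + count([5, 2, 1, 3], 5)
lst[0]=5 == 5: 1 + count([2, 1, 3], 5)
lst[0]=2 != 5: 0 + count([1, 3], 5)
lst[0]=1 != 5: 0 + count([3], 5)
lst[0]=3 != 5: 0 + count([], 5)
= 2


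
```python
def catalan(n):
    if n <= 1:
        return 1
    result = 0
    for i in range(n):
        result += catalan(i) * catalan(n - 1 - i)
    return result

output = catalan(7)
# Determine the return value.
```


catalan(7)
= sum of catalan(i) * catalan(7-1-i) for i in 0..6
First compute sub-values bottom-up:
  catalan(0) = 1, catalan(1) = 1
  catalan(2) = 1*1 + 1*1 = 2
  catalan(3) = 1*2 + 1*1 + 2*1 = 5
  catalan(4) = 1*5 + 1*2 + 2*1 + 5*1 = 14
  catalan(5) = 1*14 + 1*5 + 2*2 + 5*1 + 14*1 = 42
  catalan(6) = 1*42 + 1*14 + 2*5 + 5*2 + 14*1 + 42*1 = 132
Now catalan(7):
  catalan(0)*catalan(6) = 1*132 = 132
  catalan(1)*catalan(5) = 1*42 = 42
  catalan(2)*catalan(4) = 2*14 = 28
  catalan(3)*catalan(3) = 5*5 = 25
  catalan(4)*catalan(2) = 14*2 = 28
  catalan(5)*catalan(1) = 42*1 = 42
  catalan(6)*catalan(0) = 132*1 = 132
= 132 + 42 + 28 + 25 + 28 + 42 + 132
= 429


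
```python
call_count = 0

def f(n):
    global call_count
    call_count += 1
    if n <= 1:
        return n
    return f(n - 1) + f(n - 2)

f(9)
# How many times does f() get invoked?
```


f(9) calls f(8) and f(7); each non-base call branches into two more.
Let C(k) = total number of calls made by f(k), including the call to f(k) itself.
Base cases: C(0) = 1, C(1) = 1
Recurrence: C(k) = 1 + C(k-1) + C(k-2)
  C(2) = 1 + C(1) + C(0) = 1 + 1 + 1 = 3
  C(3) = 1 + C(2) + C(1) = 1 + 3 + 1 = 5
  C(4) = 1 + C(3) + C(2) = 1 + 5 + 3 = 9
  C(5) = 1 + C(4) + C(3) = 1 + 9 + 5 = 15
  C(6) = 1 + C(5) + C(4) = 1 + 15 + 9 = 25
  C(7) = 1 + C(6) + C(5) = 1 + 25 + 15 = 41
  C(8) = 1 + C(7) + C(6) = 1 + 41 + 25 = 67
  C(9) = 1 + C(8) + C(7) = 1 + 67 + 41 = 109
Total calls = C(9) = 109


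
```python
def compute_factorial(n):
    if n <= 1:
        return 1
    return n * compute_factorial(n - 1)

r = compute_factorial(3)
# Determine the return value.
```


compute_factorial(3)
= 3 * compute_factorial(2)
= 3 * 2 * compute_factorial(1)
= 3 * 2 * 1
= 6


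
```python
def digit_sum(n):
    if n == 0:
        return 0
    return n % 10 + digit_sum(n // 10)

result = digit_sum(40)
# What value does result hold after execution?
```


digit_sum(40)
= 0 + digit_sum(4)
= 0 + 4 + digit_sum(0)
= 0 + 4 + 0
= 4


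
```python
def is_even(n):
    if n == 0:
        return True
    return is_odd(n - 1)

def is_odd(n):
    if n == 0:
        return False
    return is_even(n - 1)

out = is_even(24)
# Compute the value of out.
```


is_even(24)
= is_odd(23)
= is_even(22)
= is_odd(21)
= is_even(20)
= is_odd(19)
= is_even(18)
= is_odd(17)
= is_even(16)
= is_odd(15)
= is_even(14)
= is_odd(13)
= is_even(12)
= is_odd(11)
= is_even(10)
= is_odd(9)
= is_even(8)
= is_odd(7)
= is_even(6)
= is_odd(5)
= is_even(4)
= is_odd(3)
= is_even(2)
= is_odd(1)
= is_even(0)
n == 0: return True
= True


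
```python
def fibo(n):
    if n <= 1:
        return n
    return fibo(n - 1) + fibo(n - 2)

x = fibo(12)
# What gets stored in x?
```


fibo(12)
= fibo(11) + fibo(10)
= (fibo(10) + fibo(9)) + fibo(10)
Computing bottom-up: fibo(0)=0, fibo(1)=1, fibo(2)=1, fibo(3)=2, fibo(4)=3, fibo(5)=5, fibo(6)=8, fibo(7)=13, fibo(8)=21, fibo(9)=34, fibo(10)=55, fibo(11)=89, fibo(12)=144
= 144


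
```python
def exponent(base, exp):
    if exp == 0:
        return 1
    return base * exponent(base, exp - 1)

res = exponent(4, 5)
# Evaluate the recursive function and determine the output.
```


exponent(4, 5)
= 4 * exponent(4, 4)
= 4 * 4 * exponent(4, 3)
= 4 * 4 * 4 * exponent(4, 2)
= 4 * 4 * 4 * 4 * exponent(4, 1)
= 4 * 4 * 4 * 4 * 4 * exponent(4, 0)
= 4 * 4 * 4 * 4 * 4 * 1
= 1024


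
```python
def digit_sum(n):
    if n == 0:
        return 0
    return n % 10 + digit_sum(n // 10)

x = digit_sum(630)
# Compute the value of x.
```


digit_sum(630)
= 0 + digit_sum(63)
= 0 + 3 + digit_sum(6)
= 0 + 3 + 6 + digit_sum(0)
= 0 + 3 + 6 + 0
= 9


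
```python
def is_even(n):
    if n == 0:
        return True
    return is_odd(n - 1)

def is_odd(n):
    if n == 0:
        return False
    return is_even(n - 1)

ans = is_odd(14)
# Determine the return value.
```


is_odd(14)
= is_even(13)
= is_odd(12)
= is_even(11)
= is_odd(10)
= is_even(9)
= is_odd(8)
= is_even(7)
= is_odd(6)
= is_even(5)
= is_odd(4)
= is_even(3)
= is_odd(2)
= is_even(1)
= is_odd(0)
n == 0: return False
= False


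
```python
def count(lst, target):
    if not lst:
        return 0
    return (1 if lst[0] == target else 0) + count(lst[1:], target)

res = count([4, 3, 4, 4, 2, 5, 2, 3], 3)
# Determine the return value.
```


count([4, 3, 4, 4, 2, 5, 2, 3], 3)
lst[0]=4 != 3: 0 + count([3, 4, 4, 2, 5, 2, 3], 3)
lst[0]=3 == 3: 1 + count([4, 4, 2, 5, 2, 3], 3)
lst[0]=4 != 3: 0 + count([4, 2, 5, 2, 3], 3)
lst[0]=4 != 3: 0 + count([2, 5, 2, 3], 3)
lst[0]=2 != 3: 0 + count([5, 2, 3], 3)
lst[0]=5 != 3: 0 + count([2, 3], 3)
lst[0]=2 != 3: 0 + count([3], 3)
lst[0]=3 == 3: 1 + count([], 3)
= 2


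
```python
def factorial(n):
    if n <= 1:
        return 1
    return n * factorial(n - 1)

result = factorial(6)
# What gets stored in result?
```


factorial(6)
= 6 * factorial(5)
= 6 * 5 * factorial(4)
= 6 * 5 * 4 * factorial(3)
= 6 * 5 * 4 * 3 * factorial(2)
= 6 * 5 * 4 * 3 * 2 * factorial(1)
= 6 * 5 * 4 * 3 * 2 * 1
= 720


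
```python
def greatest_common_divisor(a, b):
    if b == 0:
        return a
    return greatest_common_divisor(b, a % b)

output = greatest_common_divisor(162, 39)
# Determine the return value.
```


greatest_common_divisor(162, 39)
= greatest_common_divisor(39, 162 % 39) = greatest_common_divisor(39, 6)
= greatest_common_divisor(6, 39 % 6) = greatest_common_divisor(6, 3)
= greatest_common_divisor(3, 6 % 3) = greatest_common_divisor(3, 0)
b == 0, return a = 3


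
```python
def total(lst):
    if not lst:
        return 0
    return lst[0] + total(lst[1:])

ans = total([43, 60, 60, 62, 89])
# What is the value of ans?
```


total([43, 60, 60, 62, 89])
= 43 + total([60, 60, 62, 89])
= 43 + 60 + total([60, 62, 89])
= 43 + 60 + 60 + total([62, 89])
= 43 + 60 + 60 + 62 + total([89])
= 43 + 60 + 60 + 62 + 89 + total([])
= 43 + 60 + 60 + 62 + 89 + 0
= 314


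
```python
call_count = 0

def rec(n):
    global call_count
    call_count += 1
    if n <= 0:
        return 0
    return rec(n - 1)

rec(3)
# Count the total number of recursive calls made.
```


rec(3) calls rec(2) calls ... calls rec(0)
Total calls: 3 + 1 (for base case) = 4


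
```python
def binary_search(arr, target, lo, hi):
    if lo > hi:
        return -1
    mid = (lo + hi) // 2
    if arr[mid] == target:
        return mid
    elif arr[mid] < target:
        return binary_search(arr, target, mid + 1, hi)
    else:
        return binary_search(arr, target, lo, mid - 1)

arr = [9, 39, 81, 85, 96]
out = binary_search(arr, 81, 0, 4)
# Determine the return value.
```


binary_search(arr, 81, 0, 4)
lo=0, hi=4, mid=2, arr[mid]=81
arr[2] == 81, found at index 2
= 2


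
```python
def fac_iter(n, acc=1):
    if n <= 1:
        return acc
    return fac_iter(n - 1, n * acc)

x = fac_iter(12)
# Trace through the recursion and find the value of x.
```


fac_iter(12, 1)
= fac_iter(11, 12 * 1) = fac_iter(11, 12)
= fac_iter(10, 11 * 12) = fac_iter(10, 132)
= fac_iter(9, 10 * 132) = fac_iter(9, 1320)
= fac_iter(8, 9 * 1320) = fac_iter(8, 11880)
= fac_iter(7, 8 * 11880) = fac_iter(7, 95040)
= fac_iter(6, 7 * 95040) = fac_iter(6, 665280)
= fac_iter(5, 6 * 665280) = fac_iter(5, 3991680)
= fac_iter(4, 5 * 3991680) = fac_iter(4, 19958400)
= fac_iter(3, 4 * 19958400) = fac_iter(3, 79833600)
= fac_iter(2, 3 * 79833600) = fac_iter(2, 239500800)
= fac_iter(1, 2 * 239500800) = fac_iter(1, 479001600)
n <= 1, return acc = 479001600


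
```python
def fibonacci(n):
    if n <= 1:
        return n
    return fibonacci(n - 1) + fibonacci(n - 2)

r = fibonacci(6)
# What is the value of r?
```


fibonacci(6)
= fibonacci(5) + fibonacci(4)
= (fibonacci(4) + fibonacci(3)) + fibonacci(4)
Computing bottom-up: fibonacci(0)=0, fibonacci(1)=1, fibonacci(2)=1, fibonacci(3)=2, fibonacci(4)=3, fibonacci(5)=5, fibonacci(6)=8
= 8


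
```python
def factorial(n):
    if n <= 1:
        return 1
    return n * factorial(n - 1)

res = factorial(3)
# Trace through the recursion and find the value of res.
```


factorial(3)
= 3 * factorial(2)
= 3 * 2 * factorial(1)
= 3 * 2 * 1
= 6


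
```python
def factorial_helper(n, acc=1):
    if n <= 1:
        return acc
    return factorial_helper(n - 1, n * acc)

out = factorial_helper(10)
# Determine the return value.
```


factorial_helper(10, 1)
= factorial_helper(9, 10 * 1) = factorial_helper(9, 10)
= factorial_helper(8, 9 * 10) = factorial_helper(8, 90)
= factorial_helper(7, 8 * 90) = factorial_helper(7, 720)
= factorial_helper(6, 7 * 720) = factorial_helper(6, 5040)
= factorial_helper(5, 6 * 5040) = factorial_helper(5, 30240)
= factorial_helper(4, 5 * 30240) = factorial_helper(4, 151200)
= factorial_helper(3, 4 * 151200) = factorial_helper(3, 604800)
= factorial_helper(2, 3 * 604800) = factorial_helper(2, 1814400)
= factorial_helper(1, 2 * 1814400) = factorial_helper(1, 3628800)
n <= 1, return acc = 3628800


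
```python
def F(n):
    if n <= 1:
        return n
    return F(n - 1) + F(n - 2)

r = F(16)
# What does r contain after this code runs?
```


F(16)
= F(15) + F(14)
= (F(14) + F(13)) + F(14)
Computing bottom-up: F(0)=0, F(1)=1, F(2)=1, F(3)=2, F(4)=3, F(5)=5, F(6)=8, F(7)=13, F(8)=21, F(9)=34, F(10)=55, F(11)=89, F(12)=144, F(13)=233, F(14)=377, F(15)=610, F(16)=987
= 987


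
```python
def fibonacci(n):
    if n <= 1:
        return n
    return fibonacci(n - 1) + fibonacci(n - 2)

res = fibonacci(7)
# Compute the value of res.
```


fibonacci(7)
= fibonacci(6) + fibonacci(5)
= (fibonacci(5) + fibonacci(4)) + fibonacci(5)
Computing bottom-up: fibonacci(0)=0, fibonacci(1)=1, fibonacci(2)=1, fibonacci(3)=2, fibonacci(4)=3, fibonacci(5)=5, fibonacci(6)=8, fibonacci(7)=13
= 13


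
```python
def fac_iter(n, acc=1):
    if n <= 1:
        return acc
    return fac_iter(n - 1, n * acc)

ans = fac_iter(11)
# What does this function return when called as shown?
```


fac_iter(11, 1)
= fac_iter(10, 11 * 1) = fac_iter(10, 11)
= fac_iter(9, 10 * 11) = fac_iter(9, 110)
= fac_iter(8, 9 * 110) = fac_iter(8, 990)
= fac_iter(7, 8 * 990) = fac_iter(7, 7920)
= fac_iter(6, 7 * 7920) = fac_iter(6, 55440)
= fac_iter(5, 6 * 55440) = fac_iter(5, 332640)
= fac_iter(4, 5 * 332640) = fac_iter(4, 1663200)
= fac_iter(3, 4 * 1663200) = fac_iter(3, 6652800)
= fac_iter(2, 3 * 6652800) = fac_iter(2, 19958400)
= fac_iter(1, 2 * 19958400) = fac_iter(1, 39916800)
n <= 1, return acc = 39916800


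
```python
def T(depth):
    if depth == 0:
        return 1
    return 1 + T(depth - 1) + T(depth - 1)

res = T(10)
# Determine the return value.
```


T(10)
= 1 + T(9) + T(9)
= 1 + 2 * T(9)
T(k) = 2^(k+1) - 1
T(0) = 1
T(1) = 3
T(2) = 7
T(3) = 15
T(4) = 31
T(10) = 2^11 - 1 = 2047


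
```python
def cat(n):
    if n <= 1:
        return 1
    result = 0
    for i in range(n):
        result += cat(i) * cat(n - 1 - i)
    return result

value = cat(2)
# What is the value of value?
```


cat(2)
= sum of cat(i) * cat(2-1-i) for i in 0..1
  cat(0)*cat(1) = 1*1 = 1
  cat(1)*cat(0) = 1*1 = 1
= 1 + 1
= 2


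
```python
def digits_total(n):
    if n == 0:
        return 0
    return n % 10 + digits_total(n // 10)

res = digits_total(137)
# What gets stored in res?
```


digits_total(137)
= 7 + digits_total(13)
= 7 + 3 + digits_total(1)
= 7 + 3 + 1 + digits_total(0)
= 7 + 3 + 1 + 0
= 11


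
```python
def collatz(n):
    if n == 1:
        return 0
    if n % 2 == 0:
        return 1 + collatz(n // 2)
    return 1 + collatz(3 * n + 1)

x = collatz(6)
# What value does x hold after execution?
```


collatz(6)
6 is even -> collatz(3)
3 is odd -> 3*3+1 = 10 -> collatz(10)
10 is even -> collatz(5)
5 is odd -> 3*5+1 = 16 -> collatz(16)
16 is even -> collatz(8)
8 is even -> collatz(4)
4 is even -> collatz(2)
2 is even -> collatz(1)
Reached 1 after 8 steps
= 8


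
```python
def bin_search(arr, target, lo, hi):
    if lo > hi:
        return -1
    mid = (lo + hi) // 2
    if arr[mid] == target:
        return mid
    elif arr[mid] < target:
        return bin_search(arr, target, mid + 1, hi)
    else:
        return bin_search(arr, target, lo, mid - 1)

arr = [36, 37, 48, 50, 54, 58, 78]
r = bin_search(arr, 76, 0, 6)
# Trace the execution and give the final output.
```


bin_search(arr, 76, 0, 6)
lo=0, hi=6, mid=3, arr[mid]=50
50 < 76, search right half
lo=4, hi=6, mid=5, arr[mid]=58
58 < 76, search right half
lo=6, hi=6, mid=6, arr[mid]=78
78 > 76, search left half
lo > hi, target not found, return -1
= -1


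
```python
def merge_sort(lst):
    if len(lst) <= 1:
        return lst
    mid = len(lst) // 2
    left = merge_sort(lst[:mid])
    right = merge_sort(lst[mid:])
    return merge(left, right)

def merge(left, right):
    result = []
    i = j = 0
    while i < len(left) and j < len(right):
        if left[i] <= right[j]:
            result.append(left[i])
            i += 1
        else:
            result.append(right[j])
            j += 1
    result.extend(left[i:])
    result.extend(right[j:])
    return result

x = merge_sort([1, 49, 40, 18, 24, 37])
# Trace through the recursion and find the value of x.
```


merge_sort([1, 49, 40, 18, 24, 37])
Split into [1, 49, 40] and [18, 24, 37]
Left sorted: [1, 40, 49]
Right sorted: [18, 24, 37]
Merge [1, 40, 49] and [18, 24, 37]
= [1, 18, 24, 37, 40, 49]


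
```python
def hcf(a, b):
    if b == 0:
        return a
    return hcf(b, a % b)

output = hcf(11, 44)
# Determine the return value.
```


hcf(11, 44)
= hcf(44, 11 % 44) = hcf(44, 11)
= hcf(11, 44 % 11) = hcf(11, 0)
b == 0, return a = 11


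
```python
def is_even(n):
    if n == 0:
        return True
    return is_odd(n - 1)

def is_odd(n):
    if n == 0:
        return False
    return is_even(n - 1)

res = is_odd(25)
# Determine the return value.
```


is_odd(25)
= is_even(24)
= is_odd(23)
= is_even(22)
= is_odd(21)
= is_even(20)
= is_odd(19)
= is_even(18)
= is_odd(17)
= is_even(16)
= is_odd(15)
= is_even(14)
= is_odd(13)
= is_even(12)
= is_odd(11)
= is_even(10)
= is_odd(9)
= is_even(8)
= is_odd(7)
= is_even(6)
= is_odd(5)
= is_even(4)
= is_odd(3)
= is_even(2)
= is_odd(1)
= is_even(0)
n == 0: return True
= True


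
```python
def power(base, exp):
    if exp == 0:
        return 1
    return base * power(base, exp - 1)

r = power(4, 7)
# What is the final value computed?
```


power(4, 7)
= 4 * power(4, 6)
= 4 * 4 * power(4, 5)
= 4 * 4 * 4 * power(4, 4)
= 4 * 4 * 4 * 4 * power(4, 3)
= 4 * 4 * 4 * 4 * 4 * power(4, 2)
= 4 * 4 * 4 * 4 * 4 * 4 * power(4, 1)
= 4 * 4 * 4 * 4 * 4 * 4 * 4 * power(4, 0)
= 4 * 4 * 4 * 4 * 4 * 4 * 4 * 1
= 16384


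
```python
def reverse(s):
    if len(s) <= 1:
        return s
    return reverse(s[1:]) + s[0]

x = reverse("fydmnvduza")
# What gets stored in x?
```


reverse("fydmnvduza")
= reverse("ydmnvduza") + "f"
= reverse("dmnvduza") + "y" + "f"
= reverse("mnvduza") + "d" + "y" + "f"
= reverse("nvduza") + "m" + "d" + "y" + "f"
= reverse("vduza") + "n" + "m" + "d" + "y" + "f"
= reverse("duza") + "v" + "n" + "m" + "d" + "y" + "f"
= reverse("uza") + "d" + "v" + "n" + "m" + "d" + "y" + "f"
= reverse("za") + "u" + "d" + "v" + "n" + "m" + "d" + "y" + "f"
= reverse("a") + "z" + "u" + "d" + "v" + "n" + "m" + "d" + "y" + "f"
= "a" + "z" + "u" + "d" + "v" + "n" + "m" + "d" + "y" + "f"
= "azudvnmdyf"


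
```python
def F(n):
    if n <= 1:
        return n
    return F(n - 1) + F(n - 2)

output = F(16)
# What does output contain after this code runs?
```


F(16)
= F(15) + F(14)
= (F(14) + F(13)) + F(14)
Computing bottom-up: F(0)=0, F(1)=1, F(2)=1, F(3)=2, F(4)=3, F(5)=5, F(6)=8, F(7)=13, F(8)=21, F(9)=34, F(10)=55, F(11)=89, F(12)=144, F(13)=233, F(14)=377, F(15)=610, F(16)=987
= 987


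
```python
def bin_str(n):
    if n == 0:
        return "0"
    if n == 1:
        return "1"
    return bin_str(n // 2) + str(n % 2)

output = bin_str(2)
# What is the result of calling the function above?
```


bin_str(2)
= bin_str(1) + "0"
= "1" + "0"
= "10"


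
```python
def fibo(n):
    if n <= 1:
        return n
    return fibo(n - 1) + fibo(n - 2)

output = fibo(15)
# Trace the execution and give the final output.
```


fibo(15)
= fibo(14) + fibo(13)
= (fibo(13) + fibo(12)) + fibo(13)
Computing bottom-up: fibo(0)=0, fibo(1)=1, fibo(2)=1, fibo(3)=2, fibo(4)=3, fibo(5)=5, fibo(6)=8, fibo(7)=13, fibo(8)=21, fibo(9)=34, fibo(10)=55, fibo(11)=89, fibo(12)=144, fibo(13)=233, fibo(14)=377, fibo(15)=610
= 610


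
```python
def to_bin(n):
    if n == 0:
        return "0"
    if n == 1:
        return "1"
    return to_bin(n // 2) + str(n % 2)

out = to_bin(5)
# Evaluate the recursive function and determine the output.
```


to_bin(5)
= to_bin(2) + "1"
= to_bin(1) + "0" + "1"
= "1" + "0" + "1"
= "101"


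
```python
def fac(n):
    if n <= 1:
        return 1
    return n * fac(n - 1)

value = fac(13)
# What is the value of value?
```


fac(13)
= 13 * fac(12)
= 13 * 12 * fac(11)
= 13 * 12 * 11 * fac(10)
= 13 * 12 * 11 * 10 * fac(9)
= 13 * 12 * 11 * 10 * 9 * fac(8)
= 13 * 12 * 11 * 10 * 9 * 8 * fac(7)
= 13 * 12 * 11 * 10 * 9 * 8 * 7 * fac(6)
= 13 * 12 * 11 * 10 * 9 * 8 * 7 * 6 * fac(5)
= 13 * 12 * 11 * 10 * 9 * 8 * 7 * 6 * 5 * fac(4)
= 13 * 12 * 11 * 10 * 9 * 8 * 7 * 6 * 5 * 4 * fac(3)
= 13 * 12 * 11 * 10 * 9 * 8 * 7 * 6 * 5 * 4 * 3 * fac(2)
= 13 * 12 * 11 * 10 * 9 * 8 * 7 * 6 * 5 * 4 * 3 * 2 * fac(1)
= 13 * 12 * 11 * 10 * 9 * 8 * 7 * 6 * 5 * 4 * 3 * 2 * 1
= 6227020800


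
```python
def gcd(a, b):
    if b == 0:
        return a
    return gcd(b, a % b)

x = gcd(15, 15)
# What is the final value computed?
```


gcd(15, 15)
= gcd(15, 15 % 15) = gcd(15, 0)
b == 0, return a = 15


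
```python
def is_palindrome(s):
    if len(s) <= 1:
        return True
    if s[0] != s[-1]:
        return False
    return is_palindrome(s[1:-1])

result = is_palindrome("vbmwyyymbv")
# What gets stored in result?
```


is_palindrome("vbmwyyymbv")
"vbmwyyymbv": s[0]='v' == s[-1]='v' -> is_palindrome("bmwyyymb")
"bmwyyymb": s[0]='b' == s[-1]='b' -> is_palindrome("mwyyym")
"mwyyym": s[0]='m' == s[-1]='m' -> is_palindrome("wyyy")
"wyyy": s[0]='w' != s[-1]='y' -> False
= False


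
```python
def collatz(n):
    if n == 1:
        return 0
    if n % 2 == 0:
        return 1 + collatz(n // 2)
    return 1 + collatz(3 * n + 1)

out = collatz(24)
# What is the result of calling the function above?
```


collatz(24)
24 is even -> collatz(12)
12 is even -> collatz(6)
6 is even -> collatz(3)
3 is odd -> 3*3+1 = 10 -> collatz(10)
10 is even -> collatz(5)
5 is odd -> 3*5+1 = 16 -> collatz(16)
16 is even -> collatz(8)
8 is even -> collatz(4)
4 is even -> collatz(2)
2 is even -> collatz(1)
Reached 1 after 10 steps
= 10


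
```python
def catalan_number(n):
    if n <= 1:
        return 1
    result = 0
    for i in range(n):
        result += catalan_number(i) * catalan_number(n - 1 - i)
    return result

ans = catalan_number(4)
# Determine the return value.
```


catalan_number(4)
= sum of catalan_number(i) * catalan_number(4-1-i) for i in 0..3
First compute sub-values bottom-up:
  catalan_number(0) = 1, catalan_number(1) = 1
  catalan_number(2) = 1*1 + 1*1 = 2
  catalan_number(3) = 1*2 + 1*1 + 2*1 = 5
Now catalan_number(4):
  catalan_number(0)*catalan_number(3) = 1*5 = 5
  catalan_number(1)*catalan_number(2) = 1*2 = 2
  catalan_number(2)*catalan_number(1) = 2*1 = 2
  catalan_number(3)*catalan_number(0) = 5*1 = 5
= 5 + 2 + 2 + 5
= 14


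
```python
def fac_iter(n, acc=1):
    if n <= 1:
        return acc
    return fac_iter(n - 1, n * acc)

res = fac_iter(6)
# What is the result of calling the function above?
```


fac_iter(6, 1)
= fac_iter(5, 6 * 1) = fac_iter(5, 6)
= fac_iter(4, 5 * 6) = fac_iter(4, 30)
= fac_iter(3, 4 * 30) = fac_iter(3, 120)
= fac_iter(2, 3 * 120) = fac_iter(2, 360)
= fac_iter(1, 2 * 360) = fac_iter(1, 720)
n <= 1, return acc = 720


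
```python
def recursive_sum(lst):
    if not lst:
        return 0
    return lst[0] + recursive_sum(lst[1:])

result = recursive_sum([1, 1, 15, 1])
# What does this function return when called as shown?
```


recursive_sum([1, 1, 15, 1])
= 1 + recursive_sum([1, 15, 1])
= 1 + 1 + recursive_sum([15, 1])
= 1 + 1 + 15 + recursive_sum([1])
= 1 + 1 + 15 + 1 + recursive_sum([])
= 1 + 1 + 15 + 1 + 0
= 18


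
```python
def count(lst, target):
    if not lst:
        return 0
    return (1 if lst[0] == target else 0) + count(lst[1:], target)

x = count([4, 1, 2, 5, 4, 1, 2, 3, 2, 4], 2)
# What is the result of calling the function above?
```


count([4, 1, 2, 5, 4, 1, 2, 3, 2, 4], 2)
lst[0]=4 != 2: 0 + count([1, 2, 5, 4, 1, 2, 3, 2, 4], 2)
lst[0]=1 != 2: 0 + count([2, 5, 4, 1, 2, 3, 2, 4], 2)
lst[0]=2 == 2: 1 + count([5, 4, 1, 2, 3, 2, 4], 2)
lst[0]=5 != 2: 0 + count([4, 1, 2, 3, 2, 4], 2)
lst[0]=4 != 2: 0 + count([1, 2, 3, 2, 4], 2)
lst[0]=1 != 2: 0 + count([2, 3, 2, 4], 2)
lst[0]=2 == 2: 1 + count([3, 2, 4], 2)
lst[0]=3 != 2: 0 + count([2, 4], 2)
lst[0]=2 == 2: 1 + count([4], 2)
lst[0]=4 != 2: 0 + count([], 2)
= 3


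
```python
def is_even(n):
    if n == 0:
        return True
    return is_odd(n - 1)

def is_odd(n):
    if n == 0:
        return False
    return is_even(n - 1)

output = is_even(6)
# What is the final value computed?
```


is_even(6)
= is_odd(5)
= is_even(4)
= is_odd(3)
= is_even(2)
= is_odd(1)
= is_even(0)
n == 0: return True
= True


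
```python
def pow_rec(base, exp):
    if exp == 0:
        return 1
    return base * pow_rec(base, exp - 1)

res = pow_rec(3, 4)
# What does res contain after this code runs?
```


pow_rec(3, 4)
= 3 * pow_rec(3, 3)
= 3 * 3 * pow_rec(3, 2)
= 3 * 3 * 3 * pow_rec(3, 1)
= 3 * 3 * 3 * 3 * pow_rec(3, 0)
= 3 * 3 * 3 * 3 * 1
= 81


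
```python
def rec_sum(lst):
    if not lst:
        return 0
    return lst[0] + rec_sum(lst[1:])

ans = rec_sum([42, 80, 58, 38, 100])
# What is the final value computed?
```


rec_sum([42, 80, 58, 38, 100])
= 42 + rec_sum([80, 58, 38, 100])
= 42 + 80 + rec_sum([58, 38, 100])
= 42 + 80 + 58 + rec_sum([38, 100])
= 42 + 80 + 58 + 38 + rec_sum([100])
= 42 + 80 + 58 + 38 + 100 + rec_sum([])
= 42 + 80 + 58 + 38 + 100 + 0
= 318


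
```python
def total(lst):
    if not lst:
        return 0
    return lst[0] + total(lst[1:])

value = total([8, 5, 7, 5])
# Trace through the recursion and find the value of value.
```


total([8, 5, 7, 5])
= 8 + total([5, 7, 5])
= 8 + 5 + total([7, 5])
= 8 + 5 + 7 + total([5])
= 8 + 5 + 7 + 5 + total([])
= 8 + 5 + 7 + 5 + 0
= 25


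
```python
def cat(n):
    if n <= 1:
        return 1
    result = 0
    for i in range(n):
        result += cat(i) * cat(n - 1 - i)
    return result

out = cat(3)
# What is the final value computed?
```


cat(3)
= sum of cat(i) * cat(3-1-i) for i in 0..2
First compute sub-values bottom-up:
  cat(0) = 1, cat(1) = 1
  cat(2) = 1*1 + 1*1 = 2
Now cat(3):
  cat(0)*cat(2) = 1*2 = 2
  cat(1)*cat(1) = 1*1 = 1
  cat(2)*cat(0) = 2*1 = 2
= 2 + 1 + 2
= 5


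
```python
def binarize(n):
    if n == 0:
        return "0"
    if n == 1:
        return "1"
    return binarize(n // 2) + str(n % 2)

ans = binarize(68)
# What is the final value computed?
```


binarize(68)
= binarize(34) + "0"
= binarize(17) + "0" + "0"
= binarize(8) + "1" + "0" + "0"
= binarize(4) + "0" + "1" + "0" + "0"
= binarize(2) + "0" + "0" + "1" + "0" + "0"
= binarize(1) + "0" + "0" + "0" + "1" + "0" + "0"
= "1" + "0" + "0" + "0" + "1" + "0" + "0"
= "1000100"


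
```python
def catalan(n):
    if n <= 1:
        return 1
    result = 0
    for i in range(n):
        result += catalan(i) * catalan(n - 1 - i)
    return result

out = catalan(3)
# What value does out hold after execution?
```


catalan(3)
= sum of catalan(i) * catalan(3-1-i) for i in 0..2
First compute sub-values bottom-up:
  catalan(0) = 1, catalan(1) = 1
  catalan(2) = 1*1 + 1*1 = 2
Now catalan(3):
  catalan(0)*catalan(2) = 1*2 = 2
  catalan(1)*catalan(1) = 1*1 = 1
  catalan(2)*catalan(0) = 2*1 = 2
= 2 + 1 + 2
= 5


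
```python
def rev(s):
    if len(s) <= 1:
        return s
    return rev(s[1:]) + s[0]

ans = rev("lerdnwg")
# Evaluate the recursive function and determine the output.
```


rev("lerdnwg")
= rev("erdnwg") + "l"
= rev("rdnwg") + "e" + "l"
= rev("dnwg") + "r" + "e" + "l"
= rev("nwg") + "d" + "r" + "e" + "l"
= rev("wg") + "n" + "d" + "r" + "e" + "l"
= rev("g") + "w" + "n" + "d" + "r" + "e" + "l"
= "g" + "w" + "n" + "d" + "r" + "e" + "l"
= "gwndrel"


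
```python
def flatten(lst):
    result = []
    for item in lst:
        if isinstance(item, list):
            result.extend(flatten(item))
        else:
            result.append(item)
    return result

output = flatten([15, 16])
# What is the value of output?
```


flatten([15, 16])
Processing each element:
  15 is not a list -> append 15
  16 is not a list -> append 16
= [15, 16]


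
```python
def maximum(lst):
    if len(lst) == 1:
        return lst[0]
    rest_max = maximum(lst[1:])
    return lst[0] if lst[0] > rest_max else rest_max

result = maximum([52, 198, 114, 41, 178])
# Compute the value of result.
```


maximum([52, 198, 114, 41, 178])
= compare 52 with maximum([198, 114, 41, 178])
= compare 198 with maximum([114, 41, 178])
= compare 114 with maximum([41, 178])
= compare 41 with maximum([178])
Base: maximum([178]) = 178
compare 41 with 178: max = 178
compare 114 with 178: max = 178
compare 198 with 178: max = 198
compare 52 with 198: max = 198
= 198


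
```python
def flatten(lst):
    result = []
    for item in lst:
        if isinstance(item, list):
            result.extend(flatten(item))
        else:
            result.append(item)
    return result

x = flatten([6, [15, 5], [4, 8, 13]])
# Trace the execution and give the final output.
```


flatten([6, [15, 5], [4, 8, 13]])
Processing each element:
  6 is not a list -> append 6
  [15, 5] is a list -> flatten recursively -> [15, 5]
  [4, 8, 13] is a list -> flatten recursively -> [4, 8, 13]
= [6, 15, 5, 4, 8, 13]


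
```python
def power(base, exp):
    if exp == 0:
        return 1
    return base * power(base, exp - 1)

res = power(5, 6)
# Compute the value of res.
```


power(5, 6)
= 5 * power(5, 5)
= 5 * 5 * power(5, 4)
= 5 * 5 * 5 * power(5, 3)
= 5 * 5 * 5 * 5 * power(5, 2)
= 5 * 5 * 5 * 5 * 5 * power(5, 1)
= 5 * 5 * 5 * 5 * 5 * 5 * power(5, 0)
= 5 * 5 * 5 * 5 * 5 * 5 * 1
= 15625


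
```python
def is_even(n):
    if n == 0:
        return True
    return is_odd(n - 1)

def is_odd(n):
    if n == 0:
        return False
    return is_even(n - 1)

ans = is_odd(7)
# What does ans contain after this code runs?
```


is_odd(7)
= is_even(6)
= is_odd(5)
= is_even(4)
= is_odd(3)
= is_even(2)
= is_odd(1)
= is_even(0)
n == 0: return True
= True


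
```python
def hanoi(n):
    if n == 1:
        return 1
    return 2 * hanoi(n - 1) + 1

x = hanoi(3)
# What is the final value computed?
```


hanoi(3)
= 2 * hanoi(2) + 1
= 2 * (2 * hanoi(1) + 1) + 1
Now compute bottom-up:
hanoi(1) = 1
hanoi(2) = 2 * 1 + 1 = 3
hanoi(3) = 2 * 3 + 1 = 7
= 7


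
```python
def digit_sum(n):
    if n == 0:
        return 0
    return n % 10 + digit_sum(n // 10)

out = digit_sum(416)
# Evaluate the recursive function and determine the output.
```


digit_sum(416)
= 6 + digit_sum(41)
= 6 + 1 + digit_sum(4)
= 6 + 1 + 4 + digit_sum(0)
= 6 + 1 + 4 + 0
= 11


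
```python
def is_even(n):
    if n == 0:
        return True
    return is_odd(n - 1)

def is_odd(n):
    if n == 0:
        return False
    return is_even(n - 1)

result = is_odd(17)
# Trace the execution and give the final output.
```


is_odd(17)
= is_even(16)
= is_odd(15)
= is_even(14)
= is_odd(13)
= is_even(12)
= is_odd(11)
= is_even(10)
= is_odd(9)
= is_even(8)
= is_odd(7)
= is_even(6)
= is_odd(5)
= is_even(4)
= is_odd(3)
= is_even(2)
= is_odd(1)
= is_even(0)
n == 0: return True
= True


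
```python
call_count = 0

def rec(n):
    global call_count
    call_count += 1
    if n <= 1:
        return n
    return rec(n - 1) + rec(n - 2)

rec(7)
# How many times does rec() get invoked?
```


rec(7) calls rec(6) and rec(5); each non-base call branches into two more.
Let C(k) = total number of calls made by rec(k), including the call to rec(k) itself.
Base cases: C(0) = 1, C(1) = 1
Recurrence: C(k) = 1 + C(k-1) + C(k-2)
  C(2) = 1 + C(1) + C(0) = 1 + 1 + 1 = 3
  C(3) = 1 + C(2) + C(1) = 1 + 3 + 1 = 5
  C(4) = 1 + C(3) + C(2) = 1 + 5 + 3 = 9
  C(5) = 1 + C(4) + C(3) = 1 + 9 + 5 = 15
  C(6) = 1 + C(5) + C(4) = 1 + 15 + 9 = 25
  C(7) = 1 + C(6) + C(5) = 1 + 25 + 15 = 41
Total calls = C(7) = 41


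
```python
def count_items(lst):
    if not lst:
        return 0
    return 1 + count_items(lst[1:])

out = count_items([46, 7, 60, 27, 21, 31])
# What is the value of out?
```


count_items([46, 7, 60, 27, 21, 31])
= 1 + count_items([7, 60, 27, 21, 31])
= 1 + 1 + count_items([60, 27, 21, 31])
= 1 + 1 + 1 + count_items([27, 21, 31])
= 1 + 1 + 1 + 1 + count_items([21, 31])
= 1 + 1 + 1 + 1 + 1 + count_items([31])
= 1 + 1 + 1 + 1 + 1 + 1 + count_items([])
= 1 + 1 + 1 + 1 + 1 + 1 + 0
= 6


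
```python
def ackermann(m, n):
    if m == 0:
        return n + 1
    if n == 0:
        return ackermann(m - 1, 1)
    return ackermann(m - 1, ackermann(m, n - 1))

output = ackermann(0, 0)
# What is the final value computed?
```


ackermann(0, 0)
m == 0: return 0 + 1 = 1
= 1


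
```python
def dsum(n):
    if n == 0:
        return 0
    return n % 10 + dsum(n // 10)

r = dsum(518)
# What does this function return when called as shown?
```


dsum(518)
= 8 + dsum(51)
= 8 + 1 + dsum(5)
= 8 + 1 + 5 + dsum(0)
= 8 + 1 + 5 + 0
= 14


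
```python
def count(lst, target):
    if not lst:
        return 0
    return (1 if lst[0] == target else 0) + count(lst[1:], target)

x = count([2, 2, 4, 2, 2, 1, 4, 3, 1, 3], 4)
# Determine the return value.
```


count([2, 2, 4, 2, 2, 1, 4, 3, 1, 3], 4)
lst[0]=2 != 4: 0 + count([2, 4, 2, 2, 1, 4, 3, 1, 3], 4)
lst[0]=2 != 4: 0 + count([4, 2, 2, 1, 4, 3, 1, 3], 4)
lst[0]=4 == 4: 1 + count([2, 2, 1, 4, 3, 1, 3], 4)
lst[0]=2 != 4: 0 + count([2, 1, 4, 3, 1, 3], 4)
lst[0]=2 != 4: 0 + count([1, 4, 3, 1, 3], 4)
lst[0]=1 != 4: 0 + count([4, 3, 1, 3], 4)
lst[0]=4 == 4: 1 + count([3, 1, 3], 4)
lst[0]=3 != 4: 0 + count([1, 3], 4)
lst[0]=1 != 4: 0 + count([3], 4)
lst[0]=3 != 4: 0 + count([], 4)
= 2


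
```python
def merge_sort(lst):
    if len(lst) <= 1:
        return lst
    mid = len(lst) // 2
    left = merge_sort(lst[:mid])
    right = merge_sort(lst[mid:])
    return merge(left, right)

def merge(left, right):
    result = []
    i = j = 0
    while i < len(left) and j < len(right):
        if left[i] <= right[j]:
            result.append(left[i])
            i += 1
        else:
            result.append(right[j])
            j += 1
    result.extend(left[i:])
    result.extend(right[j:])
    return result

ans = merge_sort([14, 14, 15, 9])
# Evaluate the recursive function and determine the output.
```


merge_sort([14, 14, 15, 9])
Split into [14, 14] and [15, 9]
Left sorted: [14, 14]
Right sorted: [9, 15]
Merge [14, 14] and [9, 15]
= [9, 14, 14, 15]


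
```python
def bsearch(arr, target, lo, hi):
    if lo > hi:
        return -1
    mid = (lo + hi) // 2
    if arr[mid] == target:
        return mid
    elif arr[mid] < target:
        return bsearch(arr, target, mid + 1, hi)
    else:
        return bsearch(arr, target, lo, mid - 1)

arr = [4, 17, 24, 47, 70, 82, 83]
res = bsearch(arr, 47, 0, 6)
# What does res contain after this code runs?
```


bsearch(arr, 47, 0, 6)
lo=0, hi=6, mid=3, arr[mid]=47
arr[3] == 47, found at index 3
= 3


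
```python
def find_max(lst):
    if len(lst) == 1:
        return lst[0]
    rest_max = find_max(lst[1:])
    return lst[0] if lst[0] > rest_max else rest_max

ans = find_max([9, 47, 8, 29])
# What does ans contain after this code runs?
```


find_max([9, 47, 8, 29])
= compare 9 with find_max([47, 8, 29])
= compare 47 with find_max([8, 29])
= compare 8 with find_max([29])
Base: find_max([29]) = 29
compare 8 with 29: max = 29
compare 47 with 29: max = 47
compare 9 with 47: max = 47
= 47


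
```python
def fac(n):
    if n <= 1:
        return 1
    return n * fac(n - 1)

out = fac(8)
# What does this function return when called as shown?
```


fac(8)
= 8 * fac(7)
= 8 * 7 * fac(6)
= 8 * 7 * 6 * fac(5)
= 8 * 7 * 6 * 5 * fac(4)
= 8 * 7 * 6 * 5 * 4 * fac(3)
= 8 * 7 * 6 * 5 * 4 * 3 * fac(2)
= 8 * 7 * 6 * 5 * 4 * 3 * 2 * fac(1)
= 8 * 7 * 6 * 5 * 4 * 3 * 2 * 1
= 40320


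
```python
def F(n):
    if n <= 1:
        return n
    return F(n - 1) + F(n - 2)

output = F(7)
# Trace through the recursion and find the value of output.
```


F(7)
= F(6) + F(5)
= (F(5) + F(4)) + F(5)
Computing bottom-up: F(0)=0, F(1)=1, F(2)=1, F(3)=2, F(4)=3, F(5)=5, F(6)=8, F(7)=13
= 13


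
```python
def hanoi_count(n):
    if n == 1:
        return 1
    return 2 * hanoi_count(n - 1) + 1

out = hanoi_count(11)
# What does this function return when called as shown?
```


hanoi_count(11)
= 2 * hanoi_count(10) + 1
= 2 * (2 * hanoi_count(9) + 1) + 1
= 2 * (2 * (2 * hanoi_count(8) + 1) + 1) + 1
= 2 * (2 * (2 * (2 * hanoi_count(7) + 1) + 1) + 1) + 1
= 2 * (2 * (2 * (2 * (2 * hanoi_count(6) + 1) + 1) + 1) + 1) + 1
= 2 * (2 * (2 * (2 * (2 * (2 * hanoi_count(5) + 1) + 1) + 1) + 1) + 1) + 1
= 2 * (2 * (2 * (2 * (2 * (2 * (2 * hanoi_count(4) + 1) + 1) + 1) + 1) + 1) + 1) + 1
= 2 * (2 * (2 * (2 * (2 * (2 * (2 * (2 * hanoi_count(3) + 1) + 1) + 1) + 1) + 1) + 1) + 1) + 1
= 2 * (2 * (2 * (2 * (2 * (2 * (2 * (2 * (2 * hanoi_count(2) + 1) + 1) + 1) + 1) + 1) + 1) + 1) + 1) + 1
= 2 * (2 * (2 * (2 * (2 * (2 * (2 * (2 * (2 * (2 * hanoi_count(1) + 1) + 1) + 1) + 1) + 1) + 1) + 1) + 1) + 1) + 1
Now compute bottom-up:
hanoi_count(1) = 1
hanoi_count(2) = 2 * 1 + 1 = 3
hanoi_count(3) = 2 * 3 + 1 = 7
hanoi_count(4) = 2 * 7 + 1 = 15
hanoi_count(5) = 2 * 15 + 1 = 31
hanoi_count(6) = 2 * 31 + 1 = 63
hanoi_count(7) = 2 * 63 + 1 = 127
hanoi_count(8) = 2 * 127 + 1 = 255
hanoi_count(9) = 2 * 255 + 1 = 511
hanoi_count(10) = 2 * 511 + 1 = 1023
hanoi_count(11) = 2 * 1023 + 1 = 2047
= 2047


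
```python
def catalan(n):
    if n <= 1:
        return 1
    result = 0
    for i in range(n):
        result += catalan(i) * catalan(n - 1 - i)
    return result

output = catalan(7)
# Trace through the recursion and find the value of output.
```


catalan(7)
= sum of catalan(i) * catalan(7-1-i) for i in 0..6
First compute sub-values bottom-up:
  catalan(0) = 1, catalan(1) = 1
  catalan(2) = 1*1 + 1*1 = 2
  catalan(3) = 1*2 + 1*1 + 2*1 = 5
  catalan(4) = 1*5 + 1*2 + 2*1 + 5*1 = 14
  catalan(5) = 1*14 + 1*5 + 2*2 + 5*1 + 14*1 = 42
  catalan(6) = 1*42 + 1*14 + 2*5 + 5*2 + 14*1 + 42*1 = 132
Now catalan(7):
  catalan(0)*catalan(6) = 1*132 = 132
  catalan(1)*catalan(5) = 1*42 = 42
  catalan(2)*catalan(4) = 2*14 = 28
  catalan(3)*catalan(3) = 5*5 = 25
  catalan(4)*catalan(2) = 14*2 = 28
  catalan(5)*catalan(1) = 42*1 = 42
  catalan(6)*catalan(0) = 132*1 = 132
= 132 + 42 + 28 + 25 + 28 + 42 + 132
= 429


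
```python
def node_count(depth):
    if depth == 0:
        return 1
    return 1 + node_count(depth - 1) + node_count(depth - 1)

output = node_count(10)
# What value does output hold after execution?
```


node_count(10)
= 1 + node_count(9) + node_count(9)
= 1 + 2 * node_count(9)
node_count(k) = 2^(k+1) - 1
node_count(0) = 1
node_count(1) = 3
node_count(2) = 7
node_count(3) = 15
node_count(4) = 31
node_count(10) = 2^11 - 1 = 2047
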